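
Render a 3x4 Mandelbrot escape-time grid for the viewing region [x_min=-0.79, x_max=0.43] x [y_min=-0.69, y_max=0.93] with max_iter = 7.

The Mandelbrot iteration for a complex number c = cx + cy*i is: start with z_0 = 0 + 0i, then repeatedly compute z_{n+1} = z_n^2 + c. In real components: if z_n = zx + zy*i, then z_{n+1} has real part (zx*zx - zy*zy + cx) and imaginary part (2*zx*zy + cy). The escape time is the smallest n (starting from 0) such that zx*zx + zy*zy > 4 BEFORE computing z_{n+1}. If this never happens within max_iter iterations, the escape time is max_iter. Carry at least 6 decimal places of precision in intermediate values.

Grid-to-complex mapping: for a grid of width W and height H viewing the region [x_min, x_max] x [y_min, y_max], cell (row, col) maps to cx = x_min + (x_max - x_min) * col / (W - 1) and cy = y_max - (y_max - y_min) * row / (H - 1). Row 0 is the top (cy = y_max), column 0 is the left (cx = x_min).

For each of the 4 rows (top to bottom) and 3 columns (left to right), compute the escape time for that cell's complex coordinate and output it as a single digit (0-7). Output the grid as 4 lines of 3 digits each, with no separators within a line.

(row=0, col=0): c = -0.7900 + 0.9300i → escape time 3
(row=0, col=1): c = -0.1800 + 0.9300i → escape time 7
(row=0, col=2): c = 0.4300 + 0.9300i → escape time 3
(row=1, col=0): c = -0.7900 + 0.3900i → escape time 7
(row=1, col=1): c = -0.1800 + 0.3900i → escape time 7
(row=1, col=2): c = 0.4300 + 0.3900i → escape time 7
(row=2, col=0): c = -0.7900 + -0.1500i → escape time 7
(row=2, col=1): c = -0.1800 + -0.1500i → escape time 7
(row=2, col=2): c = 0.4300 + -0.1500i → escape time 7
(row=3, col=0): c = -0.7900 + -0.6900i → escape time 4
(row=3, col=1): c = -0.1800 + -0.6900i → escape time 7
(row=3, col=2): c = 0.4300 + -0.6900i → escape time 5

Answer: 373
777
777
475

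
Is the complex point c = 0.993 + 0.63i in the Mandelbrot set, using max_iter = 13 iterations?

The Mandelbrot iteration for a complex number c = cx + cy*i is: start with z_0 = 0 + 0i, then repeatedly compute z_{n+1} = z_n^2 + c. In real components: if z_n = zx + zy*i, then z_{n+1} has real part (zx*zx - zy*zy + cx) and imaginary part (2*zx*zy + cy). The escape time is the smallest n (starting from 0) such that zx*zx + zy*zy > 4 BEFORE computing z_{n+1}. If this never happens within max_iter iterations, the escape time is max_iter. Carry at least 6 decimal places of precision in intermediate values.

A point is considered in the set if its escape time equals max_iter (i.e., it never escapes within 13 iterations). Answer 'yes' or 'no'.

z_0 = 0 + 0i, c = 0.9930 + 0.6300i
Iter 1: z = 0.9930 + 0.6300i, |z|^2 = 1.3829
Iter 2: z = 1.5821 + 1.8812i, |z|^2 = 6.0420
Escaped at iteration 2

Answer: no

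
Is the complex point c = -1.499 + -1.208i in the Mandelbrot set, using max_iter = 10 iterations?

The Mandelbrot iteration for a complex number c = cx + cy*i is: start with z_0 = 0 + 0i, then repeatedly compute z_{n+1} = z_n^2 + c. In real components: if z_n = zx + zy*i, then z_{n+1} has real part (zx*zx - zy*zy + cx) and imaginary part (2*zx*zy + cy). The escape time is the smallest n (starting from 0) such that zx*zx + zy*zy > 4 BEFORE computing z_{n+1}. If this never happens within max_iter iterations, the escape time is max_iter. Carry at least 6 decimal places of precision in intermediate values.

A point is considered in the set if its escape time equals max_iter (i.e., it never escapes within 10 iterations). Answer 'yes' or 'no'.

z_0 = 0 + 0i, c = -1.4990 + -1.2080i
Iter 1: z = -1.4990 + -1.2080i, |z|^2 = 3.7063
Iter 2: z = -0.7113 + 2.4136i, |z|^2 = 6.3313
Escaped at iteration 2

Answer: no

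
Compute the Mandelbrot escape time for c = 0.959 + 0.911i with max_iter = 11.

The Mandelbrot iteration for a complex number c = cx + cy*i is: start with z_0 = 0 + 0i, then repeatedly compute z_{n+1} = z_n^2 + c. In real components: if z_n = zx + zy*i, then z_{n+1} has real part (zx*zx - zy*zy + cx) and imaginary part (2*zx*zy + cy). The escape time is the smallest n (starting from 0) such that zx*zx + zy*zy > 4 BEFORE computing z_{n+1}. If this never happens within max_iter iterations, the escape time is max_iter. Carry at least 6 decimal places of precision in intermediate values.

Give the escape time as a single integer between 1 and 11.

z_0 = 0 + 0i, c = 0.9590 + 0.9110i
Iter 1: z = 0.9590 + 0.9110i, |z|^2 = 1.7496
Iter 2: z = 1.0488 + 2.6583i, |z|^2 = 8.1664
Escaped at iteration 2

Answer: 2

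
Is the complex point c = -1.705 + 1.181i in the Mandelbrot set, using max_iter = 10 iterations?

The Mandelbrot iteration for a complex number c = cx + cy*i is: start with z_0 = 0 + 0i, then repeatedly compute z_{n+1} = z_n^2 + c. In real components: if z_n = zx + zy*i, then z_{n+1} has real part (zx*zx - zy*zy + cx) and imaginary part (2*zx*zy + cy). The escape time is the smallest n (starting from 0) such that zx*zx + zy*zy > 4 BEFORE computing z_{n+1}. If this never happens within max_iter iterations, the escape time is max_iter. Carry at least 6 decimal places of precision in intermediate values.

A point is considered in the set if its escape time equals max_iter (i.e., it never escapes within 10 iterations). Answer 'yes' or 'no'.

Answer: no

Derivation:
z_0 = 0 + 0i, c = -1.7050 + 1.1810i
Iter 1: z = -1.7050 + 1.1810i, |z|^2 = 4.3018
Escaped at iteration 1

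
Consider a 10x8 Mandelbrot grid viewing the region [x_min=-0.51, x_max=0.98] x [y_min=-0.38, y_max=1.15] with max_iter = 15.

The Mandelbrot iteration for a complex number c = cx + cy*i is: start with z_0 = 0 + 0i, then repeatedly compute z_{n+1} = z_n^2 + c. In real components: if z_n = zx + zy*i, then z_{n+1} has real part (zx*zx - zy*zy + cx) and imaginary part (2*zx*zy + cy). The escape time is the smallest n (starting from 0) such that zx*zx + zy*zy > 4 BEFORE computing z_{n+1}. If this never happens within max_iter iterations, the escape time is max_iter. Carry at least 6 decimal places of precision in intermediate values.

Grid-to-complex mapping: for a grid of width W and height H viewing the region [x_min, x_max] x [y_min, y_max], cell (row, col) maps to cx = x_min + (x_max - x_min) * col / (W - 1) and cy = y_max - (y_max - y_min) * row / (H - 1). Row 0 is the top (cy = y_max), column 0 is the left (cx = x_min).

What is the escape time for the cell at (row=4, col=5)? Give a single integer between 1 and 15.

z_0 = 0 + 0i, c = 0.3178 + 0.2757i
Iter 1: z = 0.3178 + 0.2757i, |z|^2 = 0.1770
Iter 2: z = 0.3427 + 0.4509i, |z|^2 = 0.3208
Iter 3: z = 0.2319 + 0.5848i, |z|^2 = 0.3958
Iter 4: z = 0.0295 + 0.5470i, |z|^2 = 0.3000
Iter 5: z = 0.0195 + 0.3080i, |z|^2 = 0.0953
Iter 6: z = 0.2233 + 0.2877i, |z|^2 = 0.1326
Iter 7: z = 0.2849 + 0.4042i, |z|^2 = 0.2445
Iter 8: z = 0.2355 + 0.5060i, |z|^2 = 0.3115
Iter 9: z = 0.1172 + 0.5141i, |z|^2 = 0.2780
Iter 10: z = 0.0672 + 0.3962i, |z|^2 = 0.1615
Iter 11: z = 0.1653 + 0.3290i, |z|^2 = 0.1356
Iter 12: z = 0.2369 + 0.3845i, |z|^2 = 0.2039
Iter 13: z = 0.2261 + 0.4578i, |z|^2 = 0.2607
Iter 14: z = 0.1593 + 0.4827i, |z|^2 = 0.2584

Answer: 15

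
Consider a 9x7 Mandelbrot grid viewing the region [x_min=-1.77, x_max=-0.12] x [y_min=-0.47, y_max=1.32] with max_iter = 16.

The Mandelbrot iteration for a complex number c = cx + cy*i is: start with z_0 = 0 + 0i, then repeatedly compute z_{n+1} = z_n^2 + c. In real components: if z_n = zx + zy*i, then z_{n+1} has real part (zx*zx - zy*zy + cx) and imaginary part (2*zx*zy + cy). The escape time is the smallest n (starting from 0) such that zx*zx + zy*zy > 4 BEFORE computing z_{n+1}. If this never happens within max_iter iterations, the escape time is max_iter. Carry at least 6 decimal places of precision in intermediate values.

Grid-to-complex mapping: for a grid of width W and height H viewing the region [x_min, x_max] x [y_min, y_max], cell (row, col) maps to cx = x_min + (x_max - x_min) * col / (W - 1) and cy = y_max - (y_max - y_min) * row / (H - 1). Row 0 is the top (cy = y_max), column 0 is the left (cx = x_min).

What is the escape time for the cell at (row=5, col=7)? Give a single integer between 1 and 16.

z_0 = 0 + 0i, c = -0.3263 + -0.1717i
Iter 1: z = -0.3263 + -0.1717i, |z|^2 = 0.1359
Iter 2: z = -0.2493 + -0.0597i, |z|^2 = 0.0657
Iter 3: z = -0.2677 + -0.1419i, |z|^2 = 0.0918
Iter 4: z = -0.2747 + -0.0957i, |z|^2 = 0.0846
Iter 5: z = -0.2599 + -0.1191i, |z|^2 = 0.0817
Iter 6: z = -0.2729 + -0.1098i, |z|^2 = 0.0865
Iter 7: z = -0.2638 + -0.1118i, |z|^2 = 0.0821
Iter 8: z = -0.2691 + -0.1127i, |z|^2 = 0.0851
Iter 9: z = -0.2665 + -0.1110i, |z|^2 = 0.0834
Iter 10: z = -0.2675 + -0.1125i, |z|^2 = 0.0842
Iter 11: z = -0.2673 + -0.1115i, |z|^2 = 0.0839
Iter 12: z = -0.2672 + -0.1121i, |z|^2 = 0.0840
Iter 13: z = -0.2674 + -0.1118i, |z|^2 = 0.0840
Iter 14: z = -0.2672 + -0.1119i, |z|^2 = 0.0839
Iter 15: z = -0.2674 + -0.1119i, |z|^2 = 0.0840

Answer: 16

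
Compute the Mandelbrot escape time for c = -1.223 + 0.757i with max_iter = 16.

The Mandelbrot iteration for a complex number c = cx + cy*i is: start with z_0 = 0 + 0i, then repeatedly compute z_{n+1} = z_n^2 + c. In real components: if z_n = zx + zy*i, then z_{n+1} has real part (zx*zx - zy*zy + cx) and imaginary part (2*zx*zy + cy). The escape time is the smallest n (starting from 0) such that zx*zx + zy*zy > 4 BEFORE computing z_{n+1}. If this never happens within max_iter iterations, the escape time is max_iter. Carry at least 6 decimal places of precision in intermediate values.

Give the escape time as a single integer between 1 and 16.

Answer: 3

Derivation:
z_0 = 0 + 0i, c = -1.2230 + 0.7570i
Iter 1: z = -1.2230 + 0.7570i, |z|^2 = 2.0688
Iter 2: z = -0.3003 + -1.0946i, |z|^2 = 1.2884
Iter 3: z = -2.3310 + 1.4145i, |z|^2 = 7.4343
Escaped at iteration 3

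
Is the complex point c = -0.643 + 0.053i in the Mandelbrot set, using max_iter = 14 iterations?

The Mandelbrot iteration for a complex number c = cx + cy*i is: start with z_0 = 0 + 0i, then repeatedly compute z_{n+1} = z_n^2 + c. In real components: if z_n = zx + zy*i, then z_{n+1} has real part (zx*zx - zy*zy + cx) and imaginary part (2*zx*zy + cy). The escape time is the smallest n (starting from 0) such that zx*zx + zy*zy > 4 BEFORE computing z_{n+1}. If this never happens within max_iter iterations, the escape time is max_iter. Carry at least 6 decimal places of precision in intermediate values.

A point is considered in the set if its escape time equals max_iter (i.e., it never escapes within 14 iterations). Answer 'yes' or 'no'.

z_0 = 0 + 0i, c = -0.6430 + 0.0530i
Iter 1: z = -0.6430 + 0.0530i, |z|^2 = 0.4163
Iter 2: z = -0.2324 + -0.0152i, |z|^2 = 0.0542
Iter 3: z = -0.5892 + 0.0600i, |z|^2 = 0.3508
Iter 4: z = -0.2994 + -0.0178i, |z|^2 = 0.0900
Iter 5: z = -0.5537 + 0.0636i, |z|^2 = 0.3106
Iter 6: z = -0.3405 + -0.0175i, |z|^2 = 0.1162
Iter 7: z = -0.5274 + 0.0649i, |z|^2 = 0.2823
Iter 8: z = -0.3691 + -0.0154i, |z|^2 = 0.1365
Iter 9: z = -0.5070 + 0.0644i, |z|^2 = 0.2612
Iter 10: z = -0.3901 + -0.0123i, |z|^2 = 0.1523
Iter 11: z = -0.4910 + 0.0626i, |z|^2 = 0.2450
Iter 12: z = -0.4059 + -0.0085i, |z|^2 = 0.1648
Iter 13: z = -0.4784 + 0.0599i, |z|^2 = 0.2324
Did not escape in 14 iterations → in set

Answer: yes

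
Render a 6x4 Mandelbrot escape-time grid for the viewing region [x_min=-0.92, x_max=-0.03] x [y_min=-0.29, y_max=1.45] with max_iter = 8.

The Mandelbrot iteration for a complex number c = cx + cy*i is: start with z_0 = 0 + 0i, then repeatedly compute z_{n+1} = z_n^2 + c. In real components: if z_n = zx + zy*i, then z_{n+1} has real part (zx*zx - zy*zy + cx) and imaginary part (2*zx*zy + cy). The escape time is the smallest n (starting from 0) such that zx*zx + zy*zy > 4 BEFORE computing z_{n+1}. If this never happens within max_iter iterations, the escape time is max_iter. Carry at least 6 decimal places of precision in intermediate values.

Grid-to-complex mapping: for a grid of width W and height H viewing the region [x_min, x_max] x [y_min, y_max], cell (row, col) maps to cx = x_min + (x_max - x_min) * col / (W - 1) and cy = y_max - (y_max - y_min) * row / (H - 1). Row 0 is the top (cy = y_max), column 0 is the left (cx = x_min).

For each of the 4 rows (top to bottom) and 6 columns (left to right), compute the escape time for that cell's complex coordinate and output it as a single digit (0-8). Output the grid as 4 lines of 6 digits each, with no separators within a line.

Answer: 222222
344588
888888
888888

Derivation:
(row=0, col=0): c = -0.9200 + 1.4500i → escape time 2
(row=0, col=1): c = -0.7420 + 1.4500i → escape time 2
(row=0, col=2): c = -0.5640 + 1.4500i → escape time 2
(row=0, col=3): c = -0.3860 + 1.4500i → escape time 2
(row=0, col=4): c = -0.2080 + 1.4500i → escape time 2
(row=0, col=5): c = -0.0300 + 1.4500i → escape time 2
(row=1, col=0): c = -0.9200 + 0.8700i → escape time 3
(row=1, col=1): c = -0.7420 + 0.8700i → escape time 4
(row=1, col=2): c = -0.5640 + 0.8700i → escape time 4
(row=1, col=3): c = -0.3860 + 0.8700i → escape time 5
(row=1, col=4): c = -0.2080 + 0.8700i → escape time 8
(row=1, col=5): c = -0.0300 + 0.8700i → escape time 8
(row=2, col=0): c = -0.9200 + 0.2900i → escape time 8
(row=2, col=1): c = -0.7420 + 0.2900i → escape time 8
(row=2, col=2): c = -0.5640 + 0.2900i → escape time 8
(row=2, col=3): c = -0.3860 + 0.2900i → escape time 8
(row=2, col=4): c = -0.2080 + 0.2900i → escape time 8
(row=2, col=5): c = -0.0300 + 0.2900i → escape time 8
(row=3, col=0): c = -0.9200 + -0.2900i → escape time 8
(row=3, col=1): c = -0.7420 + -0.2900i → escape time 8
(row=3, col=2): c = -0.5640 + -0.2900i → escape time 8
(row=3, col=3): c = -0.3860 + -0.2900i → escape time 8
(row=3, col=4): c = -0.2080 + -0.2900i → escape time 8
(row=3, col=5): c = -0.0300 + -0.2900i → escape time 8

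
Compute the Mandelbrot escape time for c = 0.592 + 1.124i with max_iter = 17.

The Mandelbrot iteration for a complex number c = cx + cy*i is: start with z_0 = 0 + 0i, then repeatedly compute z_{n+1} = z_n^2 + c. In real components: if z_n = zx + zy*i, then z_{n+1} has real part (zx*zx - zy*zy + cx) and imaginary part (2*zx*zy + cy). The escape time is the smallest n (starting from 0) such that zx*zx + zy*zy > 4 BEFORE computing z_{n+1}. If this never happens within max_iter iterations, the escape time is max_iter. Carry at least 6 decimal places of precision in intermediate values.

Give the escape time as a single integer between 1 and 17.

z_0 = 0 + 0i, c = 0.5920 + 1.1240i
Iter 1: z = 0.5920 + 1.1240i, |z|^2 = 1.6138
Iter 2: z = -0.3209 + 2.4548i, |z|^2 = 6.1291
Escaped at iteration 2

Answer: 2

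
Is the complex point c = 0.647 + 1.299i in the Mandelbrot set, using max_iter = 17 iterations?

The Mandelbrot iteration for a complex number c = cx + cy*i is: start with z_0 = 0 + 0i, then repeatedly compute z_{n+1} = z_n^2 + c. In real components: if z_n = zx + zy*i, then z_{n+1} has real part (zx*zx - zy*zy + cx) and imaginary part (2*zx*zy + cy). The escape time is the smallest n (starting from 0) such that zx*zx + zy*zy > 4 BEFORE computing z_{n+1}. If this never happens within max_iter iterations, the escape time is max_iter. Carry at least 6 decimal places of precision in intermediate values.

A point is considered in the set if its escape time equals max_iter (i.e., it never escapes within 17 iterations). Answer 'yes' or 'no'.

Answer: no

Derivation:
z_0 = 0 + 0i, c = 0.6470 + 1.2990i
Iter 1: z = 0.6470 + 1.2990i, |z|^2 = 2.1060
Iter 2: z = -0.6218 + 2.9799i, |z|^2 = 9.2665
Escaped at iteration 2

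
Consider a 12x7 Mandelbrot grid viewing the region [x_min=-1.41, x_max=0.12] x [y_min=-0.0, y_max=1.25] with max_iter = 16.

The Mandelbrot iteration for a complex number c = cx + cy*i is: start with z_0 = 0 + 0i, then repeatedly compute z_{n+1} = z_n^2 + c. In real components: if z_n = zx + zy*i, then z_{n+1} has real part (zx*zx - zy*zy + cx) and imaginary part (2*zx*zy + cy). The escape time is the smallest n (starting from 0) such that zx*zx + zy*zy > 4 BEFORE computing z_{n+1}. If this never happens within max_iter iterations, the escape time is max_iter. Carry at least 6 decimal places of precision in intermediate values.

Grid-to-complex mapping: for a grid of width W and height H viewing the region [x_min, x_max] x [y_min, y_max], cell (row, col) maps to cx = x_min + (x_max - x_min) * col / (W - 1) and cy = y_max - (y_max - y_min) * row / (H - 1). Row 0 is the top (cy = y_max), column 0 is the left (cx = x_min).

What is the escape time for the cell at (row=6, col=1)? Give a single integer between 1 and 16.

z_0 = 0 + 0i, c = -1.2709 + 0.0000i
Iter 1: z = -1.2709 + 0.0000i, |z|^2 = 1.6152
Iter 2: z = 0.3443 + 0.0000i, |z|^2 = 0.1185
Iter 3: z = -1.1524 + 0.0000i, |z|^2 = 1.3279
Iter 4: z = 0.0570 + 0.0000i, |z|^2 = 0.0033
Iter 5: z = -1.2677 + 0.0000i, |z|^2 = 1.6070
Iter 6: z = 0.3360 + 0.0000i, |z|^2 = 0.1129
Iter 7: z = -1.1580 + 0.0000i, |z|^2 = 1.3409
Iter 8: z = 0.0700 + 0.0000i, |z|^2 = 0.0049
Iter 9: z = -1.2660 + 0.0000i, |z|^2 = 1.6028
Iter 10: z = 0.3319 + 0.0000i, |z|^2 = 0.1101
Iter 11: z = -1.1608 + 0.0000i, |z|^2 = 1.3474
Iter 12: z = 0.0765 + 0.0000i, |z|^2 = 0.0059
Iter 13: z = -1.2651 + 0.0000i, |z|^2 = 1.6004
Iter 14: z = 0.3295 + 0.0000i, |z|^2 = 0.1085
Iter 15: z = -1.1624 + 0.0000i, |z|^2 = 1.3511

Answer: 16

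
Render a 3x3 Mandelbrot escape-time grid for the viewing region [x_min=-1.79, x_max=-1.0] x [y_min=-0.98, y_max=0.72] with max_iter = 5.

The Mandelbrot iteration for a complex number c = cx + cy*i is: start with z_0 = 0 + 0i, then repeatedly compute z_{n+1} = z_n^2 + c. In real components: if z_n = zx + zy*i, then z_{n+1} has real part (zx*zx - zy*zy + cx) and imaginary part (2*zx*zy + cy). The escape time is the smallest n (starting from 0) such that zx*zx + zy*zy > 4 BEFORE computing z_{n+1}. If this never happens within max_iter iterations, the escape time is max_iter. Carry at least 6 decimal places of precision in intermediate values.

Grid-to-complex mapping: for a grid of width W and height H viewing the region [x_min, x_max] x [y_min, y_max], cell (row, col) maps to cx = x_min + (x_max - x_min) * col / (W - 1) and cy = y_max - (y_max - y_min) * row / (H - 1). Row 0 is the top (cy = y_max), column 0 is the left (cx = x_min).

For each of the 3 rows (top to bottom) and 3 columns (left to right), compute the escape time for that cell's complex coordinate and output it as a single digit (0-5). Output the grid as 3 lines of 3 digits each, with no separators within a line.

Answer: 234
455
133

Derivation:
(row=0, col=0): c = -1.7900 + 0.7200i → escape time 2
(row=0, col=1): c = -1.3950 + 0.7200i → escape time 3
(row=0, col=2): c = -1.0000 + 0.7200i → escape time 4
(row=1, col=0): c = -1.7900 + -0.1300i → escape time 4
(row=1, col=1): c = -1.3950 + -0.1300i → escape time 5
(row=1, col=2): c = -1.0000 + -0.1300i → escape time 5
(row=2, col=0): c = -1.7900 + -0.9800i → escape time 1
(row=2, col=1): c = -1.3950 + -0.9800i → escape time 3
(row=2, col=2): c = -1.0000 + -0.9800i → escape time 3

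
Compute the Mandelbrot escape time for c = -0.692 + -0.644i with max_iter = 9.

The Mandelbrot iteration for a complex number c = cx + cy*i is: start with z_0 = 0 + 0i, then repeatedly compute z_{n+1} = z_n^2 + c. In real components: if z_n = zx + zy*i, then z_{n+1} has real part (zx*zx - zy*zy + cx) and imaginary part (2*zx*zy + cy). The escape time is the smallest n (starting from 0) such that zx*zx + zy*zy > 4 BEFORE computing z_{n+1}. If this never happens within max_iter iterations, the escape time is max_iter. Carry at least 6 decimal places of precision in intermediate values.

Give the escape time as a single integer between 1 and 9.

z_0 = 0 + 0i, c = -0.6920 + -0.6440i
Iter 1: z = -0.6920 + -0.6440i, |z|^2 = 0.8936
Iter 2: z = -0.6279 + 0.2473i, |z|^2 = 0.4554
Iter 3: z = -0.3589 + -0.9545i, |z|^2 = 1.0400
Iter 4: z = -1.4743 + 0.0412i, |z|^2 = 2.1753
Iter 5: z = 1.4799 + -0.7656i, |z|^2 = 2.7762
Iter 6: z = 0.9120 + -2.9100i, |z|^2 = 9.2996
Escaped at iteration 6

Answer: 6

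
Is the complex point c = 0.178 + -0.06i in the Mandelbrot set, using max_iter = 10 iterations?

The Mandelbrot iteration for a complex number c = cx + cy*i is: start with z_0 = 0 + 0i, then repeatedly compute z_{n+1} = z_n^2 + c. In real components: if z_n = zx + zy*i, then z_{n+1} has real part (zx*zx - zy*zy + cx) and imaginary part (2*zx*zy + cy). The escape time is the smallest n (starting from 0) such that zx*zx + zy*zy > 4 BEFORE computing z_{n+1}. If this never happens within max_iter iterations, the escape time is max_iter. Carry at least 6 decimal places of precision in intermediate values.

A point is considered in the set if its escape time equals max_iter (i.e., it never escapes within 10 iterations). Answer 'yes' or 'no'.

Answer: yes

Derivation:
z_0 = 0 + 0i, c = 0.1780 + -0.0600i
Iter 1: z = 0.1780 + -0.0600i, |z|^2 = 0.0353
Iter 2: z = 0.2061 + -0.0814i, |z|^2 = 0.0491
Iter 3: z = 0.2139 + -0.0935i, |z|^2 = 0.0545
Iter 4: z = 0.2150 + -0.1000i, |z|^2 = 0.0562
Iter 5: z = 0.2142 + -0.1030i, |z|^2 = 0.0565
Iter 6: z = 0.2133 + -0.1041i, |z|^2 = 0.0563
Iter 7: z = 0.2126 + -0.1044i, |z|^2 = 0.0561
Iter 8: z = 0.2123 + -0.1044i, |z|^2 = 0.0560
Iter 9: z = 0.2122 + -0.1043i, |z|^2 = 0.0559
Did not escape in 10 iterations → in set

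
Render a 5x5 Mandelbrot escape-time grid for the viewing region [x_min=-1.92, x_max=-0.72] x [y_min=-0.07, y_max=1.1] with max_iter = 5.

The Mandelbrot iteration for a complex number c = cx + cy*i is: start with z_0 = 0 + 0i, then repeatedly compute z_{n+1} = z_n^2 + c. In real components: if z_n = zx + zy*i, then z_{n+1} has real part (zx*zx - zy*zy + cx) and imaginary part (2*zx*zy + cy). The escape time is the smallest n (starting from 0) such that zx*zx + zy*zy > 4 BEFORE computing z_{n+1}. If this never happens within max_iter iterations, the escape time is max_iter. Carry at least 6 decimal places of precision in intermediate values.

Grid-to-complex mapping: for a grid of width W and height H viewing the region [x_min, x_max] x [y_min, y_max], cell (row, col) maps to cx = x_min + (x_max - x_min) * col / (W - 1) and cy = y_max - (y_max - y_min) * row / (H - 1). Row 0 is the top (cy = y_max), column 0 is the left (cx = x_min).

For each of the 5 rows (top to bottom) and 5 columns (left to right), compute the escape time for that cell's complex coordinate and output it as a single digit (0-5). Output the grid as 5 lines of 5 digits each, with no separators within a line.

Answer: 12333
13334
23355
34555
55555

Derivation:
(row=0, col=0): c = -1.9200 + 1.1000i → escape time 1
(row=0, col=1): c = -1.6200 + 1.1000i → escape time 2
(row=0, col=2): c = -1.3200 + 1.1000i → escape time 3
(row=0, col=3): c = -1.0200 + 1.1000i → escape time 3
(row=0, col=4): c = -0.7200 + 1.1000i → escape time 3
(row=1, col=0): c = -1.9200 + 0.8075i → escape time 1
(row=1, col=1): c = -1.6200 + 0.8075i → escape time 3
(row=1, col=2): c = -1.3200 + 0.8075i → escape time 3
(row=1, col=3): c = -1.0200 + 0.8075i → escape time 3
(row=1, col=4): c = -0.7200 + 0.8075i → escape time 4
(row=2, col=0): c = -1.9200 + 0.5150i → escape time 2
(row=2, col=1): c = -1.6200 + 0.5150i → escape time 3
(row=2, col=2): c = -1.3200 + 0.5150i → escape time 3
(row=2, col=3): c = -1.0200 + 0.5150i → escape time 5
(row=2, col=4): c = -0.7200 + 0.5150i → escape time 5
(row=3, col=0): c = -1.9200 + 0.2225i → escape time 3
(row=3, col=1): c = -1.6200 + 0.2225i → escape time 4
(row=3, col=2): c = -1.3200 + 0.2225i → escape time 5
(row=3, col=3): c = -1.0200 + 0.2225i → escape time 5
(row=3, col=4): c = -0.7200 + 0.2225i → escape time 5
(row=4, col=0): c = -1.9200 + -0.0700i → escape time 5
(row=4, col=1): c = -1.6200 + -0.0700i → escape time 5
(row=4, col=2): c = -1.3200 + -0.0700i → escape time 5
(row=4, col=3): c = -1.0200 + -0.0700i → escape time 5
(row=4, col=4): c = -0.7200 + -0.0700i → escape time 5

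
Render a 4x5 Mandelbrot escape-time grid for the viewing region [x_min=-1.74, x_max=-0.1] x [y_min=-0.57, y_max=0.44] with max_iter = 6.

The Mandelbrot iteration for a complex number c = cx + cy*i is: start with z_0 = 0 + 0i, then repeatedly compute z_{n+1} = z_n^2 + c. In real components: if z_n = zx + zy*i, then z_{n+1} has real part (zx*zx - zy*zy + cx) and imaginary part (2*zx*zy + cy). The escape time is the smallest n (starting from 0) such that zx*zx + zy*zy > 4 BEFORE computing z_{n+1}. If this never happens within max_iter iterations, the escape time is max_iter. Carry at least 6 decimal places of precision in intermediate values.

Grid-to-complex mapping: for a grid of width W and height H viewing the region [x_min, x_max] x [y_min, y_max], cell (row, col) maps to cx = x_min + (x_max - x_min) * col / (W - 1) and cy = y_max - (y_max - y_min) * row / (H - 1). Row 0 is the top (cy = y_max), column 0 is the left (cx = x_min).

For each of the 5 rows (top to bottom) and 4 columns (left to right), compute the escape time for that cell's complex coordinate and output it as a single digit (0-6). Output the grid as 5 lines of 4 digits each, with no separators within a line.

(row=0, col=0): c = -1.7400 + 0.4400i → escape time 3
(row=0, col=1): c = -1.1933 + 0.4400i → escape time 6
(row=0, col=2): c = -0.6467 + 0.4400i → escape time 6
(row=0, col=3): c = -0.1000 + 0.4400i → escape time 6
(row=1, col=0): c = -1.7400 + 0.1875i → escape time 4
(row=1, col=1): c = -1.1933 + 0.1875i → escape time 6
(row=1, col=2): c = -0.6467 + 0.1875i → escape time 6
(row=1, col=3): c = -0.1000 + 0.1875i → escape time 6
(row=2, col=0): c = -1.7400 + -0.0650i → escape time 6
(row=2, col=1): c = -1.1933 + -0.0650i → escape time 6
(row=2, col=2): c = -0.6467 + -0.0650i → escape time 6
(row=2, col=3): c = -0.1000 + -0.0650i → escape time 6
(row=3, col=0): c = -1.7400 + -0.3175i → escape time 4
(row=3, col=1): c = -1.1933 + -0.3175i → escape time 6
(row=3, col=2): c = -0.6467 + -0.3175i → escape time 6
(row=3, col=3): c = -0.1000 + -0.3175i → escape time 6
(row=4, col=0): c = -1.7400 + -0.5700i → escape time 3
(row=4, col=1): c = -1.1933 + -0.5700i → escape time 4
(row=4, col=2): c = -0.6467 + -0.5700i → escape time 6
(row=4, col=3): c = -0.1000 + -0.5700i → escape time 6

Answer: 3666
4666
6666
4666
3466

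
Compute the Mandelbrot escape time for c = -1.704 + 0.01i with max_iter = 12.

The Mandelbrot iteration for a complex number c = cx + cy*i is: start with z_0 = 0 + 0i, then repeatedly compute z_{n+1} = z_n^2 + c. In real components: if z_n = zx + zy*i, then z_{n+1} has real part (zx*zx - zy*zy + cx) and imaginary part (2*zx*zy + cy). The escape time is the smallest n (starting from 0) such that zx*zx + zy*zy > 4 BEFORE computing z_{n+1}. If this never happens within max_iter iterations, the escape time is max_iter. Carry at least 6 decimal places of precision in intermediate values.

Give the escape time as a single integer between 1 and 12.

z_0 = 0 + 0i, c = -1.7040 + 0.0100i
Iter 1: z = -1.7040 + 0.0100i, |z|^2 = 2.9037
Iter 2: z = 1.1995 + -0.0241i, |z|^2 = 1.4394
Iter 3: z = -0.2657 + -0.0478i, |z|^2 = 0.0729
Iter 4: z = -1.6357 + 0.0354i, |z|^2 = 2.6766
Iter 5: z = 0.9701 + -0.1058i, |z|^2 = 0.9524
Iter 6: z = -0.7740 + -0.1952i, |z|^2 = 0.6372
Iter 7: z = -1.1430 + 0.3122i, |z|^2 = 1.4040
Iter 8: z = -0.4950 + -0.7037i, |z|^2 = 0.7402
Iter 9: z = -1.9542 + 0.7066i, |z|^2 = 4.3182
Escaped at iteration 9

Answer: 9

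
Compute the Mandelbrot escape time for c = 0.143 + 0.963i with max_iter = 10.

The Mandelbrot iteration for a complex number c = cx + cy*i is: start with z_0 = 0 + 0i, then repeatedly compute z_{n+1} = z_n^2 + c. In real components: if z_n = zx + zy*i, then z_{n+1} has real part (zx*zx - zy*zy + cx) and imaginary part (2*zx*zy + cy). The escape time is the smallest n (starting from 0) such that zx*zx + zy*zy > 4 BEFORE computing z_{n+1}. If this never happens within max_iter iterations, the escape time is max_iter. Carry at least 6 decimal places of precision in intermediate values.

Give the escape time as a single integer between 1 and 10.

z_0 = 0 + 0i, c = 0.1430 + 0.9630i
Iter 1: z = 0.1430 + 0.9630i, |z|^2 = 0.9478
Iter 2: z = -0.7639 + 1.2384i, |z|^2 = 2.1173
Iter 3: z = -0.8071 + -0.9291i, |z|^2 = 1.5147
Iter 4: z = -0.0688 + 2.4628i, |z|^2 = 6.0700
Escaped at iteration 4

Answer: 4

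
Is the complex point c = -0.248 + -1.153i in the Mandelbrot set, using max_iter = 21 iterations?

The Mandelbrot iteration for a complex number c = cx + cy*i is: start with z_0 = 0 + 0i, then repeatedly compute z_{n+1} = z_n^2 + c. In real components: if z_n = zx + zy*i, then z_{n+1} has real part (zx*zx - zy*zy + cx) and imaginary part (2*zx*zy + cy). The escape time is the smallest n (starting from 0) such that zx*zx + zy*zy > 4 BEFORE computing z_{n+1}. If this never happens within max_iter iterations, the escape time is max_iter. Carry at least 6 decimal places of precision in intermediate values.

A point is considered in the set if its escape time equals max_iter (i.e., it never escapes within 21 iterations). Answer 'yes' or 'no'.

Answer: no

Derivation:
z_0 = 0 + 0i, c = -0.2480 + -1.1530i
Iter 1: z = -0.2480 + -1.1530i, |z|^2 = 1.3909
Iter 2: z = -1.5159 + -0.5811i, |z|^2 = 2.6357
Iter 3: z = 1.7123 + 0.6088i, |z|^2 = 3.3026
Iter 4: z = 2.3132 + 0.9319i, |z|^2 = 6.2195
Escaped at iteration 4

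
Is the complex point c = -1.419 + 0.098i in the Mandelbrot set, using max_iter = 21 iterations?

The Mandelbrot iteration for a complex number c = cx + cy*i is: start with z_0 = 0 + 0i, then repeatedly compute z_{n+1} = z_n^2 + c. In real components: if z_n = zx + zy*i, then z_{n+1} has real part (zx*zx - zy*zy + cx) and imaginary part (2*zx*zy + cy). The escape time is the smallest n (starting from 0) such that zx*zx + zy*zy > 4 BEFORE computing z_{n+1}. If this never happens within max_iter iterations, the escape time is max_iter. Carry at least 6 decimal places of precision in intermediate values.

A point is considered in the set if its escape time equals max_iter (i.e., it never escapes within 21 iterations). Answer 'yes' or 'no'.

z_0 = 0 + 0i, c = -1.4190 + 0.0980i
Iter 1: z = -1.4190 + 0.0980i, |z|^2 = 2.0232
Iter 2: z = 0.5850 + -0.1801i, |z|^2 = 0.3746
Iter 3: z = -1.1093 + -0.1127i, |z|^2 = 1.2432
Iter 4: z = -0.2012 + 0.3481i, |z|^2 = 0.1617
Iter 5: z = -1.4997 + -0.0421i, |z|^2 = 2.2508
Iter 6: z = 0.8283 + 0.2243i, |z|^2 = 0.7363
Iter 7: z = -0.7833 + 0.4695i, |z|^2 = 0.8339
Iter 8: z = -1.0259 + -0.6375i, |z|^2 = 1.4588
Iter 9: z = -0.7729 + 1.4059i, |z|^2 = 2.5740
Iter 10: z = -2.7983 + -2.0753i, |z|^2 = 12.1371
Escaped at iteration 10

Answer: no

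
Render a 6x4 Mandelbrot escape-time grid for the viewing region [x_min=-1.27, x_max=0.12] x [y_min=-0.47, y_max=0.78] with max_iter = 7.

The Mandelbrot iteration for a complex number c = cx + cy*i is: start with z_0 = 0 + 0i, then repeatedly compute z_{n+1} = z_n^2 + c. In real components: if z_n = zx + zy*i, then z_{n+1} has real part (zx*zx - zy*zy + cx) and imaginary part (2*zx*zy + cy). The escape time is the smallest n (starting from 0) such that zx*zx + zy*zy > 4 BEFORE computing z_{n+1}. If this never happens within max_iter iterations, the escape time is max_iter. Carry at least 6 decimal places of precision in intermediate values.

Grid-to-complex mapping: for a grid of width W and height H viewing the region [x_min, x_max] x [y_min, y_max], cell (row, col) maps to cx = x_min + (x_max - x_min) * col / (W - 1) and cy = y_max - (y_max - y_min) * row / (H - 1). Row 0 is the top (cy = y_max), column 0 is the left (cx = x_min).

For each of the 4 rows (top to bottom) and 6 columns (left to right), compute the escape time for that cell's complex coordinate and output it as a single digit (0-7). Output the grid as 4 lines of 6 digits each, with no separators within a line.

Answer: 334676
777777
777777
557777

Derivation:
(row=0, col=0): c = -1.2700 + 0.7800i → escape time 3
(row=0, col=1): c = -0.9920 + 0.7800i → escape time 3
(row=0, col=2): c = -0.7140 + 0.7800i → escape time 4
(row=0, col=3): c = -0.4360 + 0.7800i → escape time 6
(row=0, col=4): c = -0.1580 + 0.7800i → escape time 7
(row=0, col=5): c = 0.1200 + 0.7800i → escape time 6
(row=1, col=0): c = -1.2700 + 0.3633i → escape time 7
(row=1, col=1): c = -0.9920 + 0.3633i → escape time 7
(row=1, col=2): c = -0.7140 + 0.3633i → escape time 7
(row=1, col=3): c = -0.4360 + 0.3633i → escape time 7
(row=1, col=4): c = -0.1580 + 0.3633i → escape time 7
(row=1, col=5): c = 0.1200 + 0.3633i → escape time 7
(row=2, col=0): c = -1.2700 + -0.0533i → escape time 7
(row=2, col=1): c = -0.9920 + -0.0533i → escape time 7
(row=2, col=2): c = -0.7140 + -0.0533i → escape time 7
(row=2, col=3): c = -0.4360 + -0.0533i → escape time 7
(row=2, col=4): c = -0.1580 + -0.0533i → escape time 7
(row=2, col=5): c = 0.1200 + -0.0533i → escape time 7
(row=3, col=0): c = -1.2700 + -0.4700i → escape time 5
(row=3, col=1): c = -0.9920 + -0.4700i → escape time 5
(row=3, col=2): c = -0.7140 + -0.4700i → escape time 7
(row=3, col=3): c = -0.4360 + -0.4700i → escape time 7
(row=3, col=4): c = -0.1580 + -0.4700i → escape time 7
(row=3, col=5): c = 0.1200 + -0.4700i → escape time 7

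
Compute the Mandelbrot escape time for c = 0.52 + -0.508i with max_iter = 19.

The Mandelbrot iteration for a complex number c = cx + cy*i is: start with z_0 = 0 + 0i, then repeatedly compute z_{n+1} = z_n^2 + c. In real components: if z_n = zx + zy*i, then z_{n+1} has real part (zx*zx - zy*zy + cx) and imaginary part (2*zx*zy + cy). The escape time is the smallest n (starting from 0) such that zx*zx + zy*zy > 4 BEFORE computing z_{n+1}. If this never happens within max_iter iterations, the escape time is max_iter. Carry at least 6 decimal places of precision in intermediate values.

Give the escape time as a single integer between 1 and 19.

z_0 = 0 + 0i, c = 0.5200 + -0.5080i
Iter 1: z = 0.5200 + -0.5080i, |z|^2 = 0.5285
Iter 2: z = 0.5323 + -1.0363i, |z|^2 = 1.3573
Iter 3: z = -0.2706 + -1.6113i, |z|^2 = 2.6696
Iter 4: z = -2.0032 + 0.3640i, |z|^2 = 4.1453
Escaped at iteration 4

Answer: 4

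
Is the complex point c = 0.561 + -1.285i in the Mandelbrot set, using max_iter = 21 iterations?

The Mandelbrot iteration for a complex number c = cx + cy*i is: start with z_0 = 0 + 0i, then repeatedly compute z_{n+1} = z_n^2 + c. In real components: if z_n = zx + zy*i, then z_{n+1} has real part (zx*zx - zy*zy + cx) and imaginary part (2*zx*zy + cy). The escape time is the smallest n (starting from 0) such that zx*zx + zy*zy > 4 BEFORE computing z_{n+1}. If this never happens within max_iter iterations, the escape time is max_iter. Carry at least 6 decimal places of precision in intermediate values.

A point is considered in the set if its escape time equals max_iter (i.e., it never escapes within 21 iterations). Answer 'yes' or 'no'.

z_0 = 0 + 0i, c = 0.5610 + -1.2850i
Iter 1: z = 0.5610 + -1.2850i, |z|^2 = 1.9659
Iter 2: z = -0.7755 + -2.7268i, |z|^2 = 8.0367
Escaped at iteration 2

Answer: no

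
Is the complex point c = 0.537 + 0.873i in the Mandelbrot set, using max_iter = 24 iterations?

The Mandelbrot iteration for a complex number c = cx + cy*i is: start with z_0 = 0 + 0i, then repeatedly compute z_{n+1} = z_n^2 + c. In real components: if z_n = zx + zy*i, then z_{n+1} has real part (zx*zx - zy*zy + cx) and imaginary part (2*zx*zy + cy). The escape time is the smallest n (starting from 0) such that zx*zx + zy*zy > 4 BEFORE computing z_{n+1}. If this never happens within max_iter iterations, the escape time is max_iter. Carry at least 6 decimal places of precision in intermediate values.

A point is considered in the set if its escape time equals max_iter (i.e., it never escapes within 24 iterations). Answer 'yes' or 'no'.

z_0 = 0 + 0i, c = 0.5370 + 0.8730i
Iter 1: z = 0.5370 + 0.8730i, |z|^2 = 1.0505
Iter 2: z = 0.0632 + 1.8106i, |z|^2 = 3.2823
Iter 3: z = -2.7373 + 1.1020i, |z|^2 = 8.7071
Escaped at iteration 3

Answer: no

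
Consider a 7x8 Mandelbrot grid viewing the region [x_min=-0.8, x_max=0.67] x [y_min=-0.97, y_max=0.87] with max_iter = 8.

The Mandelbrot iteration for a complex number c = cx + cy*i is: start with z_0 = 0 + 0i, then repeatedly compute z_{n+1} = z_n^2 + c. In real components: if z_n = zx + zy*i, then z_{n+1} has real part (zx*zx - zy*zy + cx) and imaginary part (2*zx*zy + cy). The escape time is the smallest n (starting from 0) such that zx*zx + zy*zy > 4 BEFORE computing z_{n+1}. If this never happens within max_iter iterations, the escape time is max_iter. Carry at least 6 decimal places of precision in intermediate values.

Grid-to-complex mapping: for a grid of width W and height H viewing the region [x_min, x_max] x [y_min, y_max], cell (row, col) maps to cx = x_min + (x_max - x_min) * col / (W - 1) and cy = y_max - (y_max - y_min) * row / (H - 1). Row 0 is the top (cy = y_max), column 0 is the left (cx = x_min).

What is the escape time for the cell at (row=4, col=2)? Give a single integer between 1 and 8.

z_0 = 0 + 0i, c = -0.3100 + -0.1814i
Iter 1: z = -0.3100 + -0.1814i, |z|^2 = 0.1290
Iter 2: z = -0.2468 + -0.0689i, |z|^2 = 0.0657
Iter 3: z = -0.2538 + -0.1474i, |z|^2 = 0.0862
Iter 4: z = -0.2673 + -0.1066i, |z|^2 = 0.0828
Iter 5: z = -0.2499 + -0.1244i, |z|^2 = 0.0779
Iter 6: z = -0.2630 + -0.1192i, |z|^2 = 0.0834
Iter 7: z = -0.2550 + -0.1187i, |z|^2 = 0.0791

Answer: 8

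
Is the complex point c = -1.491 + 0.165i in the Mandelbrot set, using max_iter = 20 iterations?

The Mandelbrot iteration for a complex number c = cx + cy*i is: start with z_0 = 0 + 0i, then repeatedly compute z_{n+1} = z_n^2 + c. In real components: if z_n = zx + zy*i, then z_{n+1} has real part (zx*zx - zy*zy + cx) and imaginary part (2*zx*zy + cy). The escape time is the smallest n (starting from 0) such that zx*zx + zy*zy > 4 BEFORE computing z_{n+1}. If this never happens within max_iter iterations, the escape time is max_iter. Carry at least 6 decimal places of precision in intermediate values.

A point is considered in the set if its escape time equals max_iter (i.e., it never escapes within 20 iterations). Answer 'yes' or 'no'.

z_0 = 0 + 0i, c = -1.4910 + 0.1650i
Iter 1: z = -1.4910 + 0.1650i, |z|^2 = 2.2503
Iter 2: z = 0.7049 + -0.3270i, |z|^2 = 0.6038
Iter 3: z = -1.1011 + -0.2960i, |z|^2 = 1.3001
Iter 4: z = -0.3661 + 0.8169i, |z|^2 = 0.8014
Iter 5: z = -2.0243 + -0.4332i, |z|^2 = 4.2854
Escaped at iteration 5

Answer: no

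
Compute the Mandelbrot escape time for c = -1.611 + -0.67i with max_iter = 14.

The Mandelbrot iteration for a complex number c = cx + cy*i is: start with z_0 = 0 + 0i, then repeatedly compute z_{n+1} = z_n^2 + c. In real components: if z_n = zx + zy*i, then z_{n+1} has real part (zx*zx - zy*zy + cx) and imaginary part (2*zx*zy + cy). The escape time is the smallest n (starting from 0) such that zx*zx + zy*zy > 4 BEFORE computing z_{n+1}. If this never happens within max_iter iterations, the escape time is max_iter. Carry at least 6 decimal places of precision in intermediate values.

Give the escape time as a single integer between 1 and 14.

z_0 = 0 + 0i, c = -1.6110 + -0.6700i
Iter 1: z = -1.6110 + -0.6700i, |z|^2 = 3.0442
Iter 2: z = 0.5354 + 1.4887i, |z|^2 = 2.5030
Iter 3: z = -3.5407 + 0.9242i, |z|^2 = 13.3905
Escaped at iteration 3

Answer: 3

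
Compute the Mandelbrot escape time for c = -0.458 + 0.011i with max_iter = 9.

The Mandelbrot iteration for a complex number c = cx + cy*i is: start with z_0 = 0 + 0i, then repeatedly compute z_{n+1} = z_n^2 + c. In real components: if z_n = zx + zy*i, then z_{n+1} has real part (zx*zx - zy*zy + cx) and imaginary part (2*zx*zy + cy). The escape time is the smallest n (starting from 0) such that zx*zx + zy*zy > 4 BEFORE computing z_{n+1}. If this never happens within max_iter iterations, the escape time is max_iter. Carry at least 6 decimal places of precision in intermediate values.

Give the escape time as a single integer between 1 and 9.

z_0 = 0 + 0i, c = -0.4580 + 0.0110i
Iter 1: z = -0.4580 + 0.0110i, |z|^2 = 0.2099
Iter 2: z = -0.2484 + 0.0009i, |z|^2 = 0.0617
Iter 3: z = -0.3963 + 0.0105i, |z|^2 = 0.1572
Iter 4: z = -0.3010 + 0.0026i, |z|^2 = 0.0906
Iter 5: z = -0.3674 + 0.0094i, |z|^2 = 0.1351
Iter 6: z = -0.3231 + 0.0041i, |z|^2 = 0.1044
Iter 7: z = -0.3536 + 0.0084i, |z|^2 = 0.1251
Iter 8: z = -0.3330 + 0.0051i, |z|^2 = 0.1109

Answer: 9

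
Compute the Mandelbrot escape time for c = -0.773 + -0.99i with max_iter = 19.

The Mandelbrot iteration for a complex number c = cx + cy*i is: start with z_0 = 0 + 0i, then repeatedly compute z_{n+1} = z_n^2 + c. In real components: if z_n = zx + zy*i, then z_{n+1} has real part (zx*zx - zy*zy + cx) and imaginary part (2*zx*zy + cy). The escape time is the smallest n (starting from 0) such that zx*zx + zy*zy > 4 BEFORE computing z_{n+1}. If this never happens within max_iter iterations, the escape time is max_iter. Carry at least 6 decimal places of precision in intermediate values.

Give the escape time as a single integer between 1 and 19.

Answer: 3

Derivation:
z_0 = 0 + 0i, c = -0.7730 + -0.9900i
Iter 1: z = -0.7730 + -0.9900i, |z|^2 = 1.5776
Iter 2: z = -1.1556 + 0.5405i, |z|^2 = 1.6275
Iter 3: z = 0.2702 + -2.2393i, |z|^2 = 5.0873
Escaped at iteration 3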